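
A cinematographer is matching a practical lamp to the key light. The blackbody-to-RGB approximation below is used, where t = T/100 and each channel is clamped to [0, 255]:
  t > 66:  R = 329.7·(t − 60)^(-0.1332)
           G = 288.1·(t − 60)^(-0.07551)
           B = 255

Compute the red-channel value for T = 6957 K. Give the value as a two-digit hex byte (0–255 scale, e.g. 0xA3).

t = 6957/100 = 69.57; the t > 66 branch applies.
R = 329.7·(69.57 − 60)^(-0.1332) = 329.7·9.57^(-0.1332) = 329.7·0.74019 = 244.040.
Rounded: 244; in hex, 0xF4.

0xF4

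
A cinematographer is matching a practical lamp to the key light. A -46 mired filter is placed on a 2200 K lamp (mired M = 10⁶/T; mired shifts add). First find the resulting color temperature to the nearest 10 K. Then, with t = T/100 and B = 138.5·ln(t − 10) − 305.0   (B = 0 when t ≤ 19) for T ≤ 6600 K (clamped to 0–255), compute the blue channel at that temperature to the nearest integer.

M_in = 10⁶/2200 = 454.55; M_out = 454.55 + (-46) = 408.55.
T_out = 10⁶/408.55 = 2447.7 K → 2450 K; t = 24.5.
B = 138.5·ln(24.5 − 10) − 305.0 = 138.5·ln 14.5 − 305.0 = 138.5·2.6741 − 305.0 = 65.370.
Rounded: 65.

65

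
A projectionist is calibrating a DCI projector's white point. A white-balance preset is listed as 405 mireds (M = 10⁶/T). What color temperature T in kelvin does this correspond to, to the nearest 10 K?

T = 10⁶ / 405 = 2469.14 K → 2470 K.

2470 K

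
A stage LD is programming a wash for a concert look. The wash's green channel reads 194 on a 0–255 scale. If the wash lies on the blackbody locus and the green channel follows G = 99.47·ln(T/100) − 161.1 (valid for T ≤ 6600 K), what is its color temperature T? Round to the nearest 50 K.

ln t = (194 + 161.1) / 99.47 = 3.5699.
t = e^3.5699 = 35.514.
T = 100·t = 3551 K → 3550 K to the nearest 50 K.

3550 K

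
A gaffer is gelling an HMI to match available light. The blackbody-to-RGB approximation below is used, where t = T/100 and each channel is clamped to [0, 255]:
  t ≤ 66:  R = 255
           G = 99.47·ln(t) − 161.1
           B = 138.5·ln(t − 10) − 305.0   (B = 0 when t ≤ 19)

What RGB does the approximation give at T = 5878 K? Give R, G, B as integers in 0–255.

t = 5878/100 = 58.78; the t ≤ 66 branch applies.
R = 255 by definition for t ≤ 66.
G = 99.47·ln 58.78 − 161.1 = 99.47·4.0738 − 161.1 = 244.121.
B = 138.5·ln(58.78 − 10) − 305.0 = 138.5·ln 48.78 − 305.0 = 138.5·3.8873 − 305.0 = 233.394.
Rounded: (255, 244, 233).

R=255, G=244, B=233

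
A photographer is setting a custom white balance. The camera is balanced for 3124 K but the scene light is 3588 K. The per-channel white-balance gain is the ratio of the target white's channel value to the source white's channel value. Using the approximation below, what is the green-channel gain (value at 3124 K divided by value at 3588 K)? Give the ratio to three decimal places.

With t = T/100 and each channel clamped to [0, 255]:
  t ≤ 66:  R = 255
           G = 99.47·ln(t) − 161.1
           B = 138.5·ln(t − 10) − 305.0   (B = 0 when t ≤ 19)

At 3588 K (t = 35.88):
  G = 99.47·ln 35.88 − 161.1 = 99.47·3.5802 − 161.1 = 195.021.
At 3124 K (t = 31.24):
  G = 99.47·ln 31.24 − 161.1 = 99.47·3.4417 − 161.1 = 181.246.
Gain = 181.246 / 195.021 = 0.9294 → 0.929.

0.929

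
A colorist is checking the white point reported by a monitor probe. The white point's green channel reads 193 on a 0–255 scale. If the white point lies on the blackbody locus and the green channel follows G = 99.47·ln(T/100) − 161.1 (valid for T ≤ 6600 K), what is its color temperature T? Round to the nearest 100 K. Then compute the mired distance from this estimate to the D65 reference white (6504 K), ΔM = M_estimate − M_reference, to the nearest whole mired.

ln t = (193 + 161.1) / 99.47 = 3.5599.
t = e^3.5599 = 35.159.
T = 100·t = 3516 K → 3500 K to the nearest 100 K.
M_estimate = 10⁶/3500 = 285.71; M_reference = 10⁶/6504 = 153.75.
ΔM = 285.71 − 153.75 = 131.96 → +132 mireds.

+132 mireds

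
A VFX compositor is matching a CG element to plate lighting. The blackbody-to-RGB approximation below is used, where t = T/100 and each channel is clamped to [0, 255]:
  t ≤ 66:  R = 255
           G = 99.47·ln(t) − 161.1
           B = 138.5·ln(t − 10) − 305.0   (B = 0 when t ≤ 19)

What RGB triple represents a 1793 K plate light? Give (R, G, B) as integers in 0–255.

t = 1793/100 = 17.93; the t ≤ 66 branch applies.
R = 255 by definition for t ≤ 66.
G = 99.47·ln 17.93 − 161.1 = 99.47·2.8865 − 161.1 = 126.018.
t = 17.93 ≤ 19, so B = 0.
Rounded: (255, 126, 0).

(255, 126, 0)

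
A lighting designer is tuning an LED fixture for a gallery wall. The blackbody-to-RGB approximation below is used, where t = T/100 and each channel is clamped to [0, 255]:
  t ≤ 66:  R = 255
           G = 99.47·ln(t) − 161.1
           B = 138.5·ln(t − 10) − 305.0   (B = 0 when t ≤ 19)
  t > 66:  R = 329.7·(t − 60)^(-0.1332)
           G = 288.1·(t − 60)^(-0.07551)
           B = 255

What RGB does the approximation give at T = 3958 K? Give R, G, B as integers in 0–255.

t = 3958/100 = 39.58; the t ≤ 66 branch applies.
R = 255 by definition for t ≤ 66.
G = 99.47·ln 39.58 − 161.1 = 99.47·3.6783 − 161.1 = 204.783.
B = 138.5·ln(39.58 − 10) − 305.0 = 138.5·ln 29.58 − 305.0 = 138.5·3.3871 − 305.0 = 164.113.
Rounded: (255, 205, 164).

R=255, G=205, B=164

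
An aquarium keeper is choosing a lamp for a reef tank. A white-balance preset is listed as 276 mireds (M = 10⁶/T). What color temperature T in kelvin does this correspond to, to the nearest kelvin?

T = 10⁶ / 276 = 3623.19 K → 3623 K.

3623 K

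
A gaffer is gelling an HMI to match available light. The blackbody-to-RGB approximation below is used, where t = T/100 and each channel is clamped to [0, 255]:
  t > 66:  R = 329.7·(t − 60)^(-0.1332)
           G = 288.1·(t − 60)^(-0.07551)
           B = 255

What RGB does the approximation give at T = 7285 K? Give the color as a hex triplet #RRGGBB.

t = 7285/100 = 72.85; the t > 66 branch applies.
R = 329.7·(72.85 − 60)^(-0.1332) = 329.7·12.85^(-0.1332) = 329.7·0.71170 = 234.646.
G = 288.1·(72.85 − 60)^(-0.07551) = 288.1·12.85^(-0.07551) = 288.1·0.82464 = 237.580.
B = 255 by definition for t > 66.
Rounded: (235, 238, 255).
In hex: #EBEEFF.

#EBEEFF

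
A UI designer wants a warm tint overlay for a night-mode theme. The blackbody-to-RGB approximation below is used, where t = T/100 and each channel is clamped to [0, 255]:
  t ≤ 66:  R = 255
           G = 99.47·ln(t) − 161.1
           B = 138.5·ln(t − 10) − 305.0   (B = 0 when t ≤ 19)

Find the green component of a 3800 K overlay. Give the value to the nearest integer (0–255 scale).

t = 3800/100 = 38; the t ≤ 66 branch applies.
G = 99.47·ln 38 − 161.1 = 99.47·3.6376 − 161.1 = 200.731.
Rounded: 201.

201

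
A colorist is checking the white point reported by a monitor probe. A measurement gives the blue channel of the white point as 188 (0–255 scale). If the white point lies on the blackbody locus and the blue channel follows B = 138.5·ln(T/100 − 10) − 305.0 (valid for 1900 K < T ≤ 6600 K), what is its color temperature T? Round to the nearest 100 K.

4500 K

ln(t − 10) = (188 + 305.0) / 138.5 = 3.5596.
t − 10 = e^3.5596 = 35.148, so t = 45.148.
T = 100·t = 4515 K → 4500 K to the nearest 100 K.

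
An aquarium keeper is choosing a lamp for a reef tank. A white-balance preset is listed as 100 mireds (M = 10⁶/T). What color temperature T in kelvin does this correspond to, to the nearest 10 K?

10000 K

T = 10⁶ / 100 = 10000.00 K → 10000 K.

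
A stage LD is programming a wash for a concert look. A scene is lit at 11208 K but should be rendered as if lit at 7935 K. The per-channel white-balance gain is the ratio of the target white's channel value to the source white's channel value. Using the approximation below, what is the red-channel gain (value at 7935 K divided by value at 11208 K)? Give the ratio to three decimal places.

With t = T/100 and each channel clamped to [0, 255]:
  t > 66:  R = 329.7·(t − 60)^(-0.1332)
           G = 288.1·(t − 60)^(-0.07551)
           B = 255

At 11208 K (t = 112.08):
  R = 329.7·(112.08 − 60)^(-0.1332) = 329.7·52.08^(-0.1332) = 329.7·0.59066 = 194.741.
At 7935 K (t = 79.35):
  R = 329.7·(79.35 − 60)^(-0.1332) = 329.7·19.35^(-0.1332) = 329.7·0.67393 = 222.194.
Gain = 222.194 / 194.741 = 1.1410 → 1.141.

1.141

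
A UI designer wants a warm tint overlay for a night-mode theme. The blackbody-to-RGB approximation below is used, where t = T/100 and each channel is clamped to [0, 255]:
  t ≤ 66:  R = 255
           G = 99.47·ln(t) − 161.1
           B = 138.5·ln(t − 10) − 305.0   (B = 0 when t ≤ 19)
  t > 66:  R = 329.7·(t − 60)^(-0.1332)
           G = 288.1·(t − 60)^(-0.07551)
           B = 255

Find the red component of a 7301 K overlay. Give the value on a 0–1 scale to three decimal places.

t = 7301/100 = 73.01; the t > 66 branch applies.
R = 329.7·(73.01 − 60)^(-0.1332) = 329.7·13.01^(-0.1332) = 329.7·0.71052 = 234.259.
On a 0–1 scale: 234.259/255 = 0.9187 → 0.919.

0.919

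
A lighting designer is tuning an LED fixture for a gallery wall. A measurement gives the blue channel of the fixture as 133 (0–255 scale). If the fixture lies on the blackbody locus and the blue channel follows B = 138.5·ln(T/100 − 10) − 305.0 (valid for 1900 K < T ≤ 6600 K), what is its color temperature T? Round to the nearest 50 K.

3350 K

ln(t − 10) = (133 + 305.0) / 138.5 = 3.1625.
t − 10 = e^3.1625 = 23.629, so t = 33.629.
T = 100·t = 3363 K → 3350 K to the nearest 50 K.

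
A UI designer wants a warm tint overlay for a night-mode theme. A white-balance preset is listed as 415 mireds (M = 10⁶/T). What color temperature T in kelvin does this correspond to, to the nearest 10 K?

T = 10⁶ / 415 = 2409.64 K → 2410 K.

2410 K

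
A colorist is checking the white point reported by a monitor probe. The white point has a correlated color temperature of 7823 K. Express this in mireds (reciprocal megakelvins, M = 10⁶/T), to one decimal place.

127.8 mireds

M = 10⁶ / 7823 = 127.828 → 127.8 mireds.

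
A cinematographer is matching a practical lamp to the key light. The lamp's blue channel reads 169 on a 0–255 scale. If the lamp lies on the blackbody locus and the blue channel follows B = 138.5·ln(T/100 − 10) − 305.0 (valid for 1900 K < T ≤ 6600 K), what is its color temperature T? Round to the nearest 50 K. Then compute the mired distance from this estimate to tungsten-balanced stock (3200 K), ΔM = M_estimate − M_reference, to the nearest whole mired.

ln(t − 10) = (169 + 305.0) / 138.5 = 3.4224.
t − 10 = e^3.4224 = 30.642, so t = 40.642.
T = 100·t = 4064 K → 4050 K to the nearest 50 K.
M_estimate = 10⁶/4050 = 246.91; M_reference = 10⁶/3200 = 312.50.
ΔM = 246.91 − 312.50 = -65.59 → -66 mireds.

-66 mireds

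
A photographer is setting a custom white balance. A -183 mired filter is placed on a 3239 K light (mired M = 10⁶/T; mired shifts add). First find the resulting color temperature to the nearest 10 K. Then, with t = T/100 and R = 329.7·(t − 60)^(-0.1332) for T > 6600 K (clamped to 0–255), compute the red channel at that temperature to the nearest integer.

M_in = 10⁶/3239 = 308.74; M_out = 308.74 + (-183) = 125.74.
T_out = 10⁶/125.74 = 7953.1 K → 7950 K; t = 79.5.
R = 329.7·(79.5 − 60)^(-0.1332) = 329.7·19.5^(-0.1332) = 329.7·0.67324 = 221.966.
Rounded: 222.

222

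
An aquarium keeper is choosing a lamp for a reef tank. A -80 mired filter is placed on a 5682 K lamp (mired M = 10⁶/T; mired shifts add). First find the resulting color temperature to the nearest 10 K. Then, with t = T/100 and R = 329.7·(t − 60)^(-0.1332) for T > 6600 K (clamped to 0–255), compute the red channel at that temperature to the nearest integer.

199

M_in = 10⁶/5682 = 175.99; M_out = 175.99 + (-80) = 95.99.
T_out = 10⁶/95.99 = 10417.3 K → 10420 K; t = 104.2.
R = 329.7·(104.2 − 60)^(-0.1332) = 329.7·44.2^(-0.1332) = 329.7·0.60371 = 199.044.
Rounded: 199.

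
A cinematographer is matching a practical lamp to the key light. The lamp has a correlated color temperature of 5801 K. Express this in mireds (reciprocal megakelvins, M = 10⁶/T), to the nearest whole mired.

M = 10⁶ / 5801 = 172.384 → 172 mireds.

172 mireds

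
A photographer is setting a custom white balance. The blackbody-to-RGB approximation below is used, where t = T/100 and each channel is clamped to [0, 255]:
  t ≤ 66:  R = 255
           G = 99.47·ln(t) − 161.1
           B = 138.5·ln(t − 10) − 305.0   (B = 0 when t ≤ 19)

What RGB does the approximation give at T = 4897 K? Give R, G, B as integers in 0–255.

R=255, G=226, B=202

t = 4897/100 = 48.97; the t ≤ 66 branch applies.
R = 255 by definition for t ≤ 66.
G = 99.47·ln 48.97 − 161.1 = 99.47·3.8912 − 161.1 = 225.958.
B = 138.5·ln(48.97 − 10) − 305.0 = 138.5·ln 38.97 − 305.0 = 138.5·3.6628 − 305.0 = 202.297.
Rounded: (255, 226, 202).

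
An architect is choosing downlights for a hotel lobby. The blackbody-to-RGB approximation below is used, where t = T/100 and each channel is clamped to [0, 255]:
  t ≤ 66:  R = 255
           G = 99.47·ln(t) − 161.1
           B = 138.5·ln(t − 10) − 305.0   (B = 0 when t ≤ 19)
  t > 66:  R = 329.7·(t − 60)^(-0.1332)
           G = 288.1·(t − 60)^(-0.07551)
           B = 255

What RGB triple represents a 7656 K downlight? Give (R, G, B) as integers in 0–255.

t = 7656/100 = 76.56; the t > 66 branch applies.
R = 329.7·(76.56 − 60)^(-0.1332) = 329.7·16.56^(-0.1332) = 329.7·0.68805 = 226.851.
G = 288.1·(76.56 − 60)^(-0.07551) = 288.1·16.56^(-0.07551) = 288.1·0.80900 = 233.073.
B = 255 by definition for t > 66.
Rounded: (227, 233, 255).

(227, 233, 255)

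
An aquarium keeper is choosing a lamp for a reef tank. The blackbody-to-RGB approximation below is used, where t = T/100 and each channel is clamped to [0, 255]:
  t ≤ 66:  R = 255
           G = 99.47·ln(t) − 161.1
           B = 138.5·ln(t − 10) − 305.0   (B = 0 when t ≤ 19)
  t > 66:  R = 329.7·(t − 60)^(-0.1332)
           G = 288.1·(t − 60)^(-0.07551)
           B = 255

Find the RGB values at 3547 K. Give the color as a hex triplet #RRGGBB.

t = 3547/100 = 35.47; the t ≤ 66 branch applies.
R = 255 by definition for t ≤ 66.
G = 99.47·ln 35.47 − 161.1 = 99.47·3.5687 − 161.1 = 193.877.
B = 138.5·ln(35.47 − 10) − 305.0 = 138.5·ln 25.47 − 305.0 = 138.5·3.2375 − 305.0 = 143.394.
Rounded: (255, 194, 143).
In hex: #FFC28F.

#FFC28F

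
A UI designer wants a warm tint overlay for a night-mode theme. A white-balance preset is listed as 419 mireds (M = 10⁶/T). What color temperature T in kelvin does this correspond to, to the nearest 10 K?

2390 K

T = 10⁶ / 419 = 2386.63 K → 2390 K.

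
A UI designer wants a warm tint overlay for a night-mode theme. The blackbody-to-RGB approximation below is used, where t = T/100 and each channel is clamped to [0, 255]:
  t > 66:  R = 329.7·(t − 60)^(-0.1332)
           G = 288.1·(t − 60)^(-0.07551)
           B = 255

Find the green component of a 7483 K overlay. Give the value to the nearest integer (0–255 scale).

235

t = 7483/100 = 74.83; the t > 66 branch applies.
G = 288.1·(74.83 − 60)^(-0.07551) = 288.1·14.83^(-0.07551) = 288.1·0.81577 = 235.023.
Rounded: 235.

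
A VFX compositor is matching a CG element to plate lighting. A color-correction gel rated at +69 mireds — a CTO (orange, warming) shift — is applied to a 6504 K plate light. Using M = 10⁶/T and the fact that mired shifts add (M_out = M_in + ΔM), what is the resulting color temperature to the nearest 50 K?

M_in = 10⁶/6504 = 153.75 mireds.
M_out = 153.75 + (+69) = 222.75 mireds.
T_out = 10⁶/222.75 = 4489.3 K → 4500 K.

4500 K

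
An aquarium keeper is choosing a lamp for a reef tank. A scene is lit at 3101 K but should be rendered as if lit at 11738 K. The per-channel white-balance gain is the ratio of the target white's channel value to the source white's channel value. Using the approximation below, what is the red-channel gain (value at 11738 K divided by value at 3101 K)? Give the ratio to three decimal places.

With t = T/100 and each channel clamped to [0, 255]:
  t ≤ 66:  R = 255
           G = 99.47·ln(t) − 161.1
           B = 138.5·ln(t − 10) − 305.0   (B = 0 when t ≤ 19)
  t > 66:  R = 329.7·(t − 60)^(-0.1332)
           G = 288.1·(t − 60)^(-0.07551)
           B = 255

At 3101 K (t = 31.01):
  R = 255 by definition for t ≤ 66.
At 11738 K (t = 117.38):
  R = 329.7·(117.38 − 60)^(-0.1332) = 329.7·57.38^(-0.1332) = 329.7·0.58309 = 192.244.
Gain = 192.244 / 255.000 = 0.7539 → 0.754.

0.754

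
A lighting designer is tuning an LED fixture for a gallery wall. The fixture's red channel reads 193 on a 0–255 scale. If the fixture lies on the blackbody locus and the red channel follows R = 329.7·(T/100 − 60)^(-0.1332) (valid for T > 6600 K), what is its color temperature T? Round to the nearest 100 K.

11600 K

(t − 60)^(-0.1332) = 193/329.7 = 0.58538.
t − 60 = 0.58538^(1/-0.1332) = 0.58538^(-7.508) = 55.713, so t = 115.713.
T = 100·t = 11571 K → 11600 K to the nearest 100 K.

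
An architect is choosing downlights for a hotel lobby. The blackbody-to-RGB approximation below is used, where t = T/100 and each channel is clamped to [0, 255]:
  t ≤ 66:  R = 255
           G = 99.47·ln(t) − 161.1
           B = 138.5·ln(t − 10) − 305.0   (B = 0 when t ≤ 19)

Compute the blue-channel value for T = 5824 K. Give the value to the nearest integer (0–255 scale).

t = 5824/100 = 58.24; the t ≤ 66 branch applies.
B = 138.5·ln(58.24 − 10) − 305.0 = 138.5·ln 48.24 − 305.0 = 138.5·3.8762 − 305.0 = 231.852.
Rounded: 232.

232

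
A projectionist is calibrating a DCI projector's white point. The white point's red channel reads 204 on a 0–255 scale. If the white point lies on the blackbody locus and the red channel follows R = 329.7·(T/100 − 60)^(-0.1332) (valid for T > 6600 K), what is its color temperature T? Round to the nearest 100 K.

(t − 60)^(-0.1332) = 204/329.7 = 0.61874.
t − 60 = 0.61874^(1/-0.1332) = 0.61874^(-7.508) = 36.748, so t = 96.748.
T = 100·t = 9675 K → 9700 K to the nearest 100 K.

9700 K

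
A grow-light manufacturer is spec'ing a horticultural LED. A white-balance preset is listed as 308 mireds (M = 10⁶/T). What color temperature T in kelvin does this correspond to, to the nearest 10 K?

3250 K

T = 10⁶ / 308 = 3246.75 K → 3250 K.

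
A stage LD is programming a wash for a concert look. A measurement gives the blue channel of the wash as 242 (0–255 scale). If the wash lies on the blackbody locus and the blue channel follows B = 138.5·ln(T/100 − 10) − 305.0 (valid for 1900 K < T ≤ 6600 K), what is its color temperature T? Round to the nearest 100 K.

6200 K

ln(t − 10) = (242 + 305.0) / 138.5 = 3.9495.
t − 10 = e^3.9495 = 51.907, so t = 61.907.
T = 100·t = 6191 K → 6200 K to the nearest 100 K.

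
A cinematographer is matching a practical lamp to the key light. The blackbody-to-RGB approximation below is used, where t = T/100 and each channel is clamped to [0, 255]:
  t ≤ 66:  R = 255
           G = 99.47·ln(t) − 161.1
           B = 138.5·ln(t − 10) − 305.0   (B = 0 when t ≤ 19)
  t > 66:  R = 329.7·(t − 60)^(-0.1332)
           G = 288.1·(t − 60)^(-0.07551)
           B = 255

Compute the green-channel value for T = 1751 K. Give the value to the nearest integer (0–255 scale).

124

t = 1751/100 = 17.51; the t ≤ 66 branch applies.
G = 99.47·ln 17.51 − 161.1 = 99.47·2.8628 − 161.1 = 123.660.
Rounded: 124.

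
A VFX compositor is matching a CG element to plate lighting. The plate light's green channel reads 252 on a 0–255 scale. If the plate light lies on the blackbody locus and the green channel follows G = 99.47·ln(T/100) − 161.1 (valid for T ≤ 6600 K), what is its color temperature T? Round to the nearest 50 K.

ln t = (252 + 161.1) / 99.47 = 4.1530.
t = e^4.1530 = 63.625.
T = 100·t = 6363 K → 6350 K to the nearest 50 K.

6350 K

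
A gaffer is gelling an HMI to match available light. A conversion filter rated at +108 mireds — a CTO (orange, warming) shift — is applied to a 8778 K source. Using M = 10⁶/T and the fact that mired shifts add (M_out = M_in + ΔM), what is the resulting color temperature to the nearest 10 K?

M_in = 10⁶/8778 = 113.92 mireds.
M_out = 113.92 + (+108) = 221.92 mireds.
T_out = 10⁶/221.92 = 4506.1 K → 4510 K.

4510 K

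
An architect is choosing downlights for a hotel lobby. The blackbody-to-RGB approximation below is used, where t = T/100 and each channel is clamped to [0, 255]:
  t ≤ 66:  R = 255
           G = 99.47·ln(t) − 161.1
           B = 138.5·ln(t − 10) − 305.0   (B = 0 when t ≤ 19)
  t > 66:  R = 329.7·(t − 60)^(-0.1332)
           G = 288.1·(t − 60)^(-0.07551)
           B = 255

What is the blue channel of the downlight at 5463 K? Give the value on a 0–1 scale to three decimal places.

0.867

t = 5463/100 = 54.63; the t ≤ 66 branch applies.
B = 138.5·ln(54.63 − 10) − 305.0 = 138.5·ln 44.63 − 305.0 = 138.5·3.7984 − 305.0 = 221.079.
On a 0–1 scale: 221.079/255 = 0.8670 → 0.867.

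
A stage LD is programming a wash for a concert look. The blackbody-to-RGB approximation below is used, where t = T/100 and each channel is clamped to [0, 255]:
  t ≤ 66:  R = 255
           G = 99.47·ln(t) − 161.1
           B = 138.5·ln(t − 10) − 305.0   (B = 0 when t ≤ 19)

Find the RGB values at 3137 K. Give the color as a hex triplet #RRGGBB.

t = 3137/100 = 31.37; the t ≤ 66 branch applies.
R = 255 by definition for t ≤ 66.
G = 99.47·ln 31.37 − 161.1 = 99.47·3.4459 − 161.1 = 181.659.
B = 138.5·ln(31.37 − 10) − 305.0 = 138.5·ln 21.37 − 305.0 = 138.5·3.0620 − 305.0 = 119.085.
Rounded: (255, 182, 119).
In hex: #FFB677.

#FFB677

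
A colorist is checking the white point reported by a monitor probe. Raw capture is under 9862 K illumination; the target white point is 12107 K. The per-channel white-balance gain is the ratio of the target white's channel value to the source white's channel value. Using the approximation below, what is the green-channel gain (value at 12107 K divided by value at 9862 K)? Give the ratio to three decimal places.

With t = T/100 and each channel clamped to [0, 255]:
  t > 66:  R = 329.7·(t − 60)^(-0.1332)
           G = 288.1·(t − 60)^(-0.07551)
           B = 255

0.966

At 9862 K (t = 98.62):
  G = 288.1·(98.62 − 60)^(-0.07551) = 288.1·38.62^(-0.07551) = 288.1·0.75889 = 218.637.
At 12107 K (t = 121.07):
  G = 288.1·(121.07 − 60)^(-0.07551) = 288.1·61.07^(-0.07551) = 288.1·0.73308 = 211.201.
Gain = 211.201 / 218.637 = 0.9660 → 0.966.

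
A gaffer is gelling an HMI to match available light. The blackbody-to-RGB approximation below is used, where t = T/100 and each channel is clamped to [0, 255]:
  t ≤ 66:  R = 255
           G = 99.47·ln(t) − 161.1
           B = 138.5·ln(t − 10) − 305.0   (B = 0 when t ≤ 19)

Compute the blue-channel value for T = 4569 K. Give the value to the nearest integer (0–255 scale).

t = 4569/100 = 45.69; the t ≤ 66 branch applies.
B = 138.5·ln(45.69 − 10) − 305.0 = 138.5·ln 35.69 − 305.0 = 138.5·3.5749 − 305.0 = 190.120.
Rounded: 190.

190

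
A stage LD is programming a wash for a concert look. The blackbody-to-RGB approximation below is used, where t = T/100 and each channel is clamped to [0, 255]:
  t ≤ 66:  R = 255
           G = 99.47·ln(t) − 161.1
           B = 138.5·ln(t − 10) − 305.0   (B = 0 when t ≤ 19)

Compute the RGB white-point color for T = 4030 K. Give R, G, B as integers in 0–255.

t = 4030/100 = 40.3; the t ≤ 66 branch applies.
R = 255 by definition for t ≤ 66.
G = 99.47·ln 40.3 − 161.1 = 99.47·3.6964 − 161.1 = 206.576.
B = 138.5·ln(40.3 − 10) − 305.0 = 138.5·ln 30.3 − 305.0 = 138.5·3.4111 − 305.0 = 167.444.
Rounded: (255, 207, 167).

R=255, G=207, B=167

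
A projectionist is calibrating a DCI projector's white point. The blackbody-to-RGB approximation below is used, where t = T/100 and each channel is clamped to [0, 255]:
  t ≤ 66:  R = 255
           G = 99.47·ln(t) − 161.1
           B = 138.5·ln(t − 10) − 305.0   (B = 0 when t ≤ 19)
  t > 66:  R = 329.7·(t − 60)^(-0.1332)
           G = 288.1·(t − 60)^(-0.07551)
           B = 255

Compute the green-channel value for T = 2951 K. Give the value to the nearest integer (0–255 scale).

t = 2951/100 = 29.51; the t ≤ 66 branch applies.
G = 99.47·ln 29.51 − 161.1 = 99.47·3.3847 − 161.1 = 175.579.
Rounded: 176.

176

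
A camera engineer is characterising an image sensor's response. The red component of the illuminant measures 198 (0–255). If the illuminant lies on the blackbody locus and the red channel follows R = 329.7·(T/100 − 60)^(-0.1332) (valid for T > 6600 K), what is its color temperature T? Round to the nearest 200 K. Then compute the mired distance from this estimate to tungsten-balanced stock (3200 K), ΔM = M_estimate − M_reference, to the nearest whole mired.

-218 mireds

(t − 60)^(-0.1332) = 198/329.7 = 0.60055.
t − 60 = 0.60055^(1/-0.1332) = 0.60055^(-7.508) = 45.980, so t = 105.980.
T = 100·t = 10598 K → 10600 K to the nearest 200 K.
M_estimate = 10⁶/10600 = 94.34; M_reference = 10⁶/3200 = 312.50.
ΔM = 94.34 − 312.50 = -218.16 → -218 mireds.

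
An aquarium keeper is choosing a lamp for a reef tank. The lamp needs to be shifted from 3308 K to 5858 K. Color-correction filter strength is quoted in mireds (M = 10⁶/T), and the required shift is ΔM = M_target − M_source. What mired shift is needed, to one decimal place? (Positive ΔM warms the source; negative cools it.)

-131.6 mireds

M_source = 10⁶/3308 = 302.297; M_target = 10⁶/5858 = 170.707.
ΔM = 170.707 − 302.297 = -131.591 → -131.6 mireds, a cooling shift.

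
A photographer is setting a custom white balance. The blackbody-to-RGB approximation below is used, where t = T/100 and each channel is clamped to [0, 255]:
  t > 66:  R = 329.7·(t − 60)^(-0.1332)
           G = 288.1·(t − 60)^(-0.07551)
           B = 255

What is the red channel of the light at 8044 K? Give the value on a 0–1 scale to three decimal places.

t = 8044/100 = 80.44; the t > 66 branch applies.
R = 329.7·(80.44 − 60)^(-0.1332) = 329.7·20.44^(-0.1332) = 329.7·0.66903 = 220.578.
On a 0–1 scale: 220.578/255 = 0.8650 → 0.865.

0.865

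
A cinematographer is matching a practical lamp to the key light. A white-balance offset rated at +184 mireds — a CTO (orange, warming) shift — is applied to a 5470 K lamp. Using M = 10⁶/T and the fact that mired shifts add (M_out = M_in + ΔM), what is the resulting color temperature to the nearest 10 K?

2730 K

M_in = 10⁶/5470 = 182.82 mireds.
M_out = 182.82 + (+184) = 366.82 mireds.
T_out = 10⁶/366.82 = 2726.2 K → 2730 K.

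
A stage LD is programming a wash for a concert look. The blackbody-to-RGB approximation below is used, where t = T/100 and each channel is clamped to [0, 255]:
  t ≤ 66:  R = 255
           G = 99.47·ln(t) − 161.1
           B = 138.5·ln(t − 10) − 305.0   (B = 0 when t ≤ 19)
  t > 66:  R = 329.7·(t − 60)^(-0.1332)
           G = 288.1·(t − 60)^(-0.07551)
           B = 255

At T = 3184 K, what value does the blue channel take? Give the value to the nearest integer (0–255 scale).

t = 3184/100 = 31.84; the t ≤ 66 branch applies.
B = 138.5·ln(31.84 − 10) − 305.0 = 138.5·ln 21.84 − 305.0 = 138.5·3.0837 − 305.0 = 122.098.
Rounded: 122.

122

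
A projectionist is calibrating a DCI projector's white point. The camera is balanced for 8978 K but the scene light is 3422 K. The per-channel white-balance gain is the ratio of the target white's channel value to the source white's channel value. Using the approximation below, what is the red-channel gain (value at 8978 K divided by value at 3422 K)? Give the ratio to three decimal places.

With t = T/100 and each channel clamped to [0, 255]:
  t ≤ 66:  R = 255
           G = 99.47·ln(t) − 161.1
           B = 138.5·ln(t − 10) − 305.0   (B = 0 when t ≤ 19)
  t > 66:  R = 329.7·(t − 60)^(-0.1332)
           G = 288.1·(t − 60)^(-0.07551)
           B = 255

At 3422 K (t = 34.22):
  R = 255 by definition for t ≤ 66.
At 8978 K (t = 89.78):
  R = 329.7·(89.78 − 60)^(-0.1332) = 329.7·29.78^(-0.1332) = 329.7·0.63632 = 209.794.
Gain = 209.794 / 255.000 = 0.8227 → 0.823.

0.823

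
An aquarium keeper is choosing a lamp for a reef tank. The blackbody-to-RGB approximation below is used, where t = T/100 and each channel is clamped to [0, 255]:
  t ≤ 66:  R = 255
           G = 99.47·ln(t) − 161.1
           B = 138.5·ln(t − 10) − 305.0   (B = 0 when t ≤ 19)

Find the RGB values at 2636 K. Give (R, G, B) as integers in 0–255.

(255, 164, 82)

t = 2636/100 = 26.36; the t ≤ 66 branch applies.
R = 255 by definition for t ≤ 66.
G = 99.47·ln 26.36 − 161.1 = 99.47·3.2718 − 161.1 = 164.351.
B = 138.5·ln(26.36 − 10) − 305.0 = 138.5·ln 16.36 − 305.0 = 138.5·2.7948 − 305.0 = 82.085.
Rounded: (255, 164, 82).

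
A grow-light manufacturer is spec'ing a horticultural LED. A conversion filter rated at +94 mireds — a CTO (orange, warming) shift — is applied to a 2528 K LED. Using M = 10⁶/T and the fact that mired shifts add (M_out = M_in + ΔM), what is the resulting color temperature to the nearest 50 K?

2050 K

M_in = 10⁶/2528 = 395.57 mireds.
M_out = 395.57 + (+94) = 489.57 mireds.
T_out = 10⁶/489.57 = 2042.6 K → 2050 K.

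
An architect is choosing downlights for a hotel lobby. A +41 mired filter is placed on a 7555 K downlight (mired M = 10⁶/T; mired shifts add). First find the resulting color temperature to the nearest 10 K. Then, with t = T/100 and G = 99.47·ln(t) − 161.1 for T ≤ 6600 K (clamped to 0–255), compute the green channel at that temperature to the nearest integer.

242

M_in = 10⁶/7555 = 132.36; M_out = 132.36 + (+41) = 173.36.
T_out = 10⁶/173.36 = 5768.3 K → 5770 K; t = 57.7.
G = 99.47·ln 57.7 − 161.1 = 99.47·4.0553 − 161.1 = 242.276.
Rounded: 242.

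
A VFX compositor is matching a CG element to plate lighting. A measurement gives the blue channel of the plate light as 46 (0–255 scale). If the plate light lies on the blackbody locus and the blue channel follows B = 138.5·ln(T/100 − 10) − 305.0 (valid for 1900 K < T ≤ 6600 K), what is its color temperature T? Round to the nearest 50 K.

ln(t − 10) = (46 + 305.0) / 138.5 = 2.5343.
t − 10 = e^2.5343 = 12.608, so t = 22.608.
T = 100·t = 2261 K → 2250 K to the nearest 50 K.

2250 K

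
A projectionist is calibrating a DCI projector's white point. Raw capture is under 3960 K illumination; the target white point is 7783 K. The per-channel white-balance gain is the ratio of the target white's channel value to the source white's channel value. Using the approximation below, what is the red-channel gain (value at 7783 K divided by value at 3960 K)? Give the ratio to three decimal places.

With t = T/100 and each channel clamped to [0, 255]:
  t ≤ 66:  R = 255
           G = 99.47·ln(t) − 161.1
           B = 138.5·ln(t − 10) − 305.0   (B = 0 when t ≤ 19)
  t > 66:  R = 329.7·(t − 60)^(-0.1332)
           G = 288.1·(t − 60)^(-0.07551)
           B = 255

At 3960 K (t = 39.6):
  R = 255 by definition for t ≤ 66.
At 7783 K (t = 77.83):
  R = 329.7·(77.83 − 60)^(-0.1332) = 329.7·17.83^(-0.1332) = 329.7·0.68131 = 224.629.
Gain = 224.629 / 255.000 = 0.8809 → 0.881.

0.881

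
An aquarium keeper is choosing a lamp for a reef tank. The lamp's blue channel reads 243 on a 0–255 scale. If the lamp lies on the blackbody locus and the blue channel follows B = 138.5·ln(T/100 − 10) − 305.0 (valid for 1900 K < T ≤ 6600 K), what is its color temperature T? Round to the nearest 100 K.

ln(t − 10) = (243 + 305.0) / 138.5 = 3.9567.
t − 10 = e^3.9567 = 52.283, so t = 62.283.
T = 100·t = 6228 K → 6200 K to the nearest 100 K.

6200 K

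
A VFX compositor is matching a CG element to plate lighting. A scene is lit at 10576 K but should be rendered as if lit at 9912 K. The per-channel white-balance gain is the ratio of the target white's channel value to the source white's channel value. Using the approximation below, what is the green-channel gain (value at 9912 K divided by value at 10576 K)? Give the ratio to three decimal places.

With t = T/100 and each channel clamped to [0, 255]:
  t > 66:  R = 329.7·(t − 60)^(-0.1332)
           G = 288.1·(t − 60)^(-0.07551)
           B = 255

1.012

At 10576 K (t = 105.76):
  G = 288.1·(105.76 − 60)^(-0.07551) = 288.1·45.76^(-0.07551) = 288.1·0.74923 = 215.854.
At 9912 K (t = 99.12):
  G = 288.1·(99.12 − 60)^(-0.07551) = 288.1·39.12^(-0.07551) = 288.1·0.75815 = 218.424.
Gain = 218.424 / 215.854 = 1.0119 → 1.012.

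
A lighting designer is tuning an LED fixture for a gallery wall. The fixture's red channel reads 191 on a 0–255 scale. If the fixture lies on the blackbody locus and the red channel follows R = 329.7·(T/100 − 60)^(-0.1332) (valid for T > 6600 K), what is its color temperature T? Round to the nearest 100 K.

(t − 60)^(-0.1332) = 191/329.7 = 0.57931.
t − 60 = 0.57931^(1/-0.1332) = 0.57931^(-7.508) = 60.245, so t = 120.245.
T = 100·t = 12025 K → 12000 K to the nearest 100 K.

12000 K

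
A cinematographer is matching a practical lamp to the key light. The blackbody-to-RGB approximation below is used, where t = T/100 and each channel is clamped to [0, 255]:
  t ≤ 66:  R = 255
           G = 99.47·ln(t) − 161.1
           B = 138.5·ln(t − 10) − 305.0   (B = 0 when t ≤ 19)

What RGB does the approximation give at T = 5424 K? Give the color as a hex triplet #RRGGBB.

t = 5424/100 = 54.24; the t ≤ 66 branch applies.
R = 255 by definition for t ≤ 66.
G = 99.47·ln 54.24 − 161.1 = 99.47·3.9934 − 161.1 = 236.125.
B = 138.5·ln(54.24 − 10) − 305.0 = 138.5·ln 44.24 − 305.0 = 138.5·3.7896 − 305.0 = 219.864.
Rounded: (255, 236, 220).
In hex: #FFECDC.

#FFECDC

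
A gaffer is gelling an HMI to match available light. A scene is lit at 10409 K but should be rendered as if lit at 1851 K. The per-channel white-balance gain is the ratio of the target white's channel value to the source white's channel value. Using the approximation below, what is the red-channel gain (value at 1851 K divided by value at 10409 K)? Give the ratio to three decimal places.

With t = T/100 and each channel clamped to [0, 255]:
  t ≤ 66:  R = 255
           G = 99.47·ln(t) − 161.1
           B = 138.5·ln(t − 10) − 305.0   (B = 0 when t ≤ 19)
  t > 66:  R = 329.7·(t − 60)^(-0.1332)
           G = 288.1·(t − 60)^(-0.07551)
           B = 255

At 10409 K (t = 104.09):
  R = 329.7·(104.09 − 60)^(-0.1332) = 329.7·44.09^(-0.1332) = 329.7·0.60391 = 199.110.
At 1851 K (t = 18.51):
  R = 255 by definition for t ≤ 66.
Gain = 255.000 / 199.110 = 1.2807 → 1.281.

1.281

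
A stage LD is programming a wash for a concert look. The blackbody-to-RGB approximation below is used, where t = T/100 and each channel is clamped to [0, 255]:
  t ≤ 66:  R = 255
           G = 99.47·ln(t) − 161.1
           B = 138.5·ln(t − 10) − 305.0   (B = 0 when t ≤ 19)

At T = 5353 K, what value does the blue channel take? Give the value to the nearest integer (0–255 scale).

t = 5353/100 = 53.53; the t ≤ 66 branch applies.
B = 138.5·ln(53.53 − 10) − 305.0 = 138.5·ln 43.53 − 305.0 = 138.5·3.7735 − 305.0 = 217.623.
Rounded: 218.

218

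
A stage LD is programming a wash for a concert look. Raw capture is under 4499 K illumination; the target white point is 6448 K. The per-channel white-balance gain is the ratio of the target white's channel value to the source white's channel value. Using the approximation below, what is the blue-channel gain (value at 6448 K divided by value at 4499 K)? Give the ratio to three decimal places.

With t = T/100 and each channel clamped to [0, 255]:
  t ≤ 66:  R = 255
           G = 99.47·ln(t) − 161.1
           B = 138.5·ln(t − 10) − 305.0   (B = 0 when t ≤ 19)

At 4499 K (t = 44.99):
  B = 138.5·ln(44.99 − 10) − 305.0 = 138.5·ln 34.99 − 305.0 = 138.5·3.5551 − 305.0 = 187.376.
At 6448 K (t = 64.48):
  B = 138.5·ln(64.48 − 10) − 305.0 = 138.5·ln 54.48 − 305.0 = 138.5·3.9978 − 305.0 = 248.700.
Gain = 248.700 / 187.376 = 1.3273 → 1.327.

1.327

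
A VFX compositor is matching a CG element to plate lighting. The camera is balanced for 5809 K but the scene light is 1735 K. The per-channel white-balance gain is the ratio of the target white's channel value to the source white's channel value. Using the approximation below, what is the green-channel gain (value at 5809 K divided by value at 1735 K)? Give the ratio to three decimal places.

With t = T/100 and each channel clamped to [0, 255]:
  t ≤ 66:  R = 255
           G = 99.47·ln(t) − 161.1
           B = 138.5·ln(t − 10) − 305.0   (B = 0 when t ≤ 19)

At 1735 K (t = 17.35):
  G = 99.47·ln 17.35 − 161.1 = 99.47·2.8536 − 161.1 = 122.747.
At 5809 K (t = 58.09):
  G = 99.47·ln 58.09 − 161.1 = 99.47·4.0620 − 161.1 = 242.946.
Gain = 242.946 / 122.747 = 1.9792 → 1.979.

1.979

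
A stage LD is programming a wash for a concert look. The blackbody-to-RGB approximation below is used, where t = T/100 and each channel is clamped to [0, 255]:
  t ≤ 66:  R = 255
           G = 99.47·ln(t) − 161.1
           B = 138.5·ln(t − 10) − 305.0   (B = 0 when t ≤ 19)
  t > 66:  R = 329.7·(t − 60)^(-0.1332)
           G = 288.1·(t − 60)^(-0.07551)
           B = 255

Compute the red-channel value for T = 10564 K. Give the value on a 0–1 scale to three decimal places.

0.777

t = 10564/100 = 105.64; the t > 66 branch applies.
R = 329.7·(105.64 − 60)^(-0.1332) = 329.7·45.64^(-0.1332) = 329.7·0.60114 = 198.196.
On a 0–1 scale: 198.196/255 = 0.7772 → 0.777.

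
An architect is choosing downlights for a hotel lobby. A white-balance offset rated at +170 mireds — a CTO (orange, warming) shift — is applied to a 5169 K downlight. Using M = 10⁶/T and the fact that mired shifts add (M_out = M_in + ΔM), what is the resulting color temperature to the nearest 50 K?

M_in = 10⁶/5169 = 193.46 mireds.
M_out = 193.46 + (+170) = 363.46 mireds.
T_out = 10⁶/363.46 = 2751.3 K → 2750 K.

2750 K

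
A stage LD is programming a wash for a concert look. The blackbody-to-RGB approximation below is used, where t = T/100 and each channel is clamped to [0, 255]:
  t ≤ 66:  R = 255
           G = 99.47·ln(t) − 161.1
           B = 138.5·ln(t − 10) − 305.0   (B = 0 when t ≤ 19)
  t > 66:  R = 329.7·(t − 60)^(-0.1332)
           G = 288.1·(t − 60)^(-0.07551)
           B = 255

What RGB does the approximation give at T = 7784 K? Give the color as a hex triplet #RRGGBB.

t = 7784/100 = 77.84; the t > 66 branch applies.
R = 329.7·(77.84 − 60)^(-0.1332) = 329.7·17.84^(-0.1332) = 329.7·0.68126 = 224.612.
G = 288.1·(77.84 − 60)^(-0.07551) = 288.1·17.84^(-0.07551) = 288.1·0.80447 = 231.766.
B = 255 by definition for t > 66.
Rounded: (225, 232, 255).
In hex: #E1E8FF.

#E1E8FF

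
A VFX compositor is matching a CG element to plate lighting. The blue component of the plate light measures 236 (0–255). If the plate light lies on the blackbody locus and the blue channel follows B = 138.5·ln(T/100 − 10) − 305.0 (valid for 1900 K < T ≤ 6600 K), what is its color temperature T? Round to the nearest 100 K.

ln(t − 10) = (236 + 305.0) / 138.5 = 3.9061.
t − 10 = e^3.9061 = 49.707, so t = 59.707.
T = 100·t = 5971 K → 6000 K to the nearest 100 K.

6000 K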